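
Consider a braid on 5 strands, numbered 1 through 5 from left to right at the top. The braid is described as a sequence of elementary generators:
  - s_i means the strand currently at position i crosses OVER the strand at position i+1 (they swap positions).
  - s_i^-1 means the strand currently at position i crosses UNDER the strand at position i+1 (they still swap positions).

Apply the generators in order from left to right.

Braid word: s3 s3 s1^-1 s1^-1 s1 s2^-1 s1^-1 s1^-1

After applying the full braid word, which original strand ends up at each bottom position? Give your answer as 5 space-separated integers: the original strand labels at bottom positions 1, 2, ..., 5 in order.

Answer: 2 3 1 4 5

Derivation:
Gen 1 (s3): strand 3 crosses over strand 4. Perm now: [1 2 4 3 5]
Gen 2 (s3): strand 4 crosses over strand 3. Perm now: [1 2 3 4 5]
Gen 3 (s1^-1): strand 1 crosses under strand 2. Perm now: [2 1 3 4 5]
Gen 4 (s1^-1): strand 2 crosses under strand 1. Perm now: [1 2 3 4 5]
Gen 5 (s1): strand 1 crosses over strand 2. Perm now: [2 1 3 4 5]
Gen 6 (s2^-1): strand 1 crosses under strand 3. Perm now: [2 3 1 4 5]
Gen 7 (s1^-1): strand 2 crosses under strand 3. Perm now: [3 2 1 4 5]
Gen 8 (s1^-1): strand 3 crosses under strand 2. Perm now: [2 3 1 4 5]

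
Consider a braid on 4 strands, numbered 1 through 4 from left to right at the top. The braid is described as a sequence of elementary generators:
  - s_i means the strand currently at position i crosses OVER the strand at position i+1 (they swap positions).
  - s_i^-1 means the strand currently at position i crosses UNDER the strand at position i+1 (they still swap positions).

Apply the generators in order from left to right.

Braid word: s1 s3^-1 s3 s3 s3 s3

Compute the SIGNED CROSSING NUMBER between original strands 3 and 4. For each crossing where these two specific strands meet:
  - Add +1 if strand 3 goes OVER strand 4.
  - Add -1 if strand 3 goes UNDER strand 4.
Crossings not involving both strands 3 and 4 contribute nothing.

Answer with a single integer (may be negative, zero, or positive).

Gen 1: crossing 1x2. Both 3&4? no. Sum: 0
Gen 2: 3 under 4. Both 3&4? yes. Contrib: -1. Sum: -1
Gen 3: 4 over 3. Both 3&4? yes. Contrib: -1. Sum: -2
Gen 4: 3 over 4. Both 3&4? yes. Contrib: +1. Sum: -1
Gen 5: 4 over 3. Both 3&4? yes. Contrib: -1. Sum: -2
Gen 6: 3 over 4. Both 3&4? yes. Contrib: +1. Sum: -1

Answer: -1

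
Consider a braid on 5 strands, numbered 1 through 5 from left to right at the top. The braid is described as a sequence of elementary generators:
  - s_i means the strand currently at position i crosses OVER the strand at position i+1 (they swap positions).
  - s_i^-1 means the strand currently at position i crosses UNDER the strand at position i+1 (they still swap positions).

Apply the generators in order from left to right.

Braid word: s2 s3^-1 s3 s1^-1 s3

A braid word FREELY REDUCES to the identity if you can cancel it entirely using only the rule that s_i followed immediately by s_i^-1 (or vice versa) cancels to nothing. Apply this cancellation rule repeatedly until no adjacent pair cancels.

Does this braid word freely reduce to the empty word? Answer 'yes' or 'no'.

Gen 1 (s2): push. Stack: [s2]
Gen 2 (s3^-1): push. Stack: [s2 s3^-1]
Gen 3 (s3): cancels prior s3^-1. Stack: [s2]
Gen 4 (s1^-1): push. Stack: [s2 s1^-1]
Gen 5 (s3): push. Stack: [s2 s1^-1 s3]
Reduced word: s2 s1^-1 s3

Answer: no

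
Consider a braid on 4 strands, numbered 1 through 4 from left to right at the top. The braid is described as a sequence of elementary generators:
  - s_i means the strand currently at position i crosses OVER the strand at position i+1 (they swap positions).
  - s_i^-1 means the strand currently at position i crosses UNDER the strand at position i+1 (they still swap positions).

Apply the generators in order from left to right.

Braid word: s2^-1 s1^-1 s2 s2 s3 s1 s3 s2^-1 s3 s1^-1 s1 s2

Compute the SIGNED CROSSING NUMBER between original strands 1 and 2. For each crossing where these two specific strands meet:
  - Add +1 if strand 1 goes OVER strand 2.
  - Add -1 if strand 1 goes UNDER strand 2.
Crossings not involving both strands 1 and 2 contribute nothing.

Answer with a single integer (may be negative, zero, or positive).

Gen 1: crossing 2x3. Both 1&2? no. Sum: 0
Gen 2: crossing 1x3. Both 1&2? no. Sum: 0
Gen 3: 1 over 2. Both 1&2? yes. Contrib: +1. Sum: 1
Gen 4: 2 over 1. Both 1&2? yes. Contrib: -1. Sum: 0
Gen 5: crossing 2x4. Both 1&2? no. Sum: 0
Gen 6: crossing 3x1. Both 1&2? no. Sum: 0
Gen 7: crossing 4x2. Both 1&2? no. Sum: 0
Gen 8: crossing 3x2. Both 1&2? no. Sum: 0
Gen 9: crossing 3x4. Both 1&2? no. Sum: 0
Gen 10: 1 under 2. Both 1&2? yes. Contrib: -1. Sum: -1
Gen 11: 2 over 1. Both 1&2? yes. Contrib: -1. Sum: -2
Gen 12: crossing 2x4. Both 1&2? no. Sum: -2

Answer: -2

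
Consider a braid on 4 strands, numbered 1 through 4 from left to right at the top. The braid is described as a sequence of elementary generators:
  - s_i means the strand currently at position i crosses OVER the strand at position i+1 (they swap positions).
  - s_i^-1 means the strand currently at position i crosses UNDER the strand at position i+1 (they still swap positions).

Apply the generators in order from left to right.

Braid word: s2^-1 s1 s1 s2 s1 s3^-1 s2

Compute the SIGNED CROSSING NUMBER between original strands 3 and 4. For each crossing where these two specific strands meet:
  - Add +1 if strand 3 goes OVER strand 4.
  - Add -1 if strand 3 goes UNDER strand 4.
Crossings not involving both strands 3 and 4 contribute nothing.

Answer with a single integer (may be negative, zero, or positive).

Answer: -1

Derivation:
Gen 1: crossing 2x3. Both 3&4? no. Sum: 0
Gen 2: crossing 1x3. Both 3&4? no. Sum: 0
Gen 3: crossing 3x1. Both 3&4? no. Sum: 0
Gen 4: crossing 3x2. Both 3&4? no. Sum: 0
Gen 5: crossing 1x2. Both 3&4? no. Sum: 0
Gen 6: 3 under 4. Both 3&4? yes. Contrib: -1. Sum: -1
Gen 7: crossing 1x4. Both 3&4? no. Sum: -1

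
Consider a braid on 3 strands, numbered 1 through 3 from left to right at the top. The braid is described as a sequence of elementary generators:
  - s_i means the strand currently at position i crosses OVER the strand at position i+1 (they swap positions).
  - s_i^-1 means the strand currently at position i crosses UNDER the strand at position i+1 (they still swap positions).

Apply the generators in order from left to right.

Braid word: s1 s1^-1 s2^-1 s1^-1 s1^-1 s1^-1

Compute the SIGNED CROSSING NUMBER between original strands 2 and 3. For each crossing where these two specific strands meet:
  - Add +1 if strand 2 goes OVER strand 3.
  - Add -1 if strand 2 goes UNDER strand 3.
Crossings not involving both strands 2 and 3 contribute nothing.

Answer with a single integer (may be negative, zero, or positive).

Gen 1: crossing 1x2. Both 2&3? no. Sum: 0
Gen 2: crossing 2x1. Both 2&3? no. Sum: 0
Gen 3: 2 under 3. Both 2&3? yes. Contrib: -1. Sum: -1
Gen 4: crossing 1x3. Both 2&3? no. Sum: -1
Gen 5: crossing 3x1. Both 2&3? no. Sum: -1
Gen 6: crossing 1x3. Both 2&3? no. Sum: -1

Answer: -1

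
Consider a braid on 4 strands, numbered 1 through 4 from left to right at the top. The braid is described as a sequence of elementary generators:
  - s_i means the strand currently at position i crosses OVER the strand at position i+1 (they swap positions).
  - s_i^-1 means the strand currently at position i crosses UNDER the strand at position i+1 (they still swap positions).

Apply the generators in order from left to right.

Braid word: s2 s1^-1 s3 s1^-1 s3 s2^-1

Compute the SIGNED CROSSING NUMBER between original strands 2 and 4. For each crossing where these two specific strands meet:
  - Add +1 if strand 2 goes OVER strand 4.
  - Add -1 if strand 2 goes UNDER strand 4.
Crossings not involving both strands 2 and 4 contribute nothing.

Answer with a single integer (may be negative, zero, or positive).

Gen 1: crossing 2x3. Both 2&4? no. Sum: 0
Gen 2: crossing 1x3. Both 2&4? no. Sum: 0
Gen 3: 2 over 4. Both 2&4? yes. Contrib: +1. Sum: 1
Gen 4: crossing 3x1. Both 2&4? no. Sum: 1
Gen 5: 4 over 2. Both 2&4? yes. Contrib: -1. Sum: 0
Gen 6: crossing 3x2. Both 2&4? no. Sum: 0

Answer: 0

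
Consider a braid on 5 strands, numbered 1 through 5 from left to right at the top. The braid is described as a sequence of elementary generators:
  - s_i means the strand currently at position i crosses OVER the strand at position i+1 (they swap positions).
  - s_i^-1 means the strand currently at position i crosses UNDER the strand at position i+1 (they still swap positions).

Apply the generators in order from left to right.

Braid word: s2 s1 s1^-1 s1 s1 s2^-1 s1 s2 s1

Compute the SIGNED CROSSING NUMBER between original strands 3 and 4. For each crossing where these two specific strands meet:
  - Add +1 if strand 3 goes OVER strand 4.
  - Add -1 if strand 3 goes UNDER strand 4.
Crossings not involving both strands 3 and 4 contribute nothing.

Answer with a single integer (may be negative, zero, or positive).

Gen 1: crossing 2x3. Both 3&4? no. Sum: 0
Gen 2: crossing 1x3. Both 3&4? no. Sum: 0
Gen 3: crossing 3x1. Both 3&4? no. Sum: 0
Gen 4: crossing 1x3. Both 3&4? no. Sum: 0
Gen 5: crossing 3x1. Both 3&4? no. Sum: 0
Gen 6: crossing 3x2. Both 3&4? no. Sum: 0
Gen 7: crossing 1x2. Both 3&4? no. Sum: 0
Gen 8: crossing 1x3. Both 3&4? no. Sum: 0
Gen 9: crossing 2x3. Both 3&4? no. Sum: 0

Answer: 0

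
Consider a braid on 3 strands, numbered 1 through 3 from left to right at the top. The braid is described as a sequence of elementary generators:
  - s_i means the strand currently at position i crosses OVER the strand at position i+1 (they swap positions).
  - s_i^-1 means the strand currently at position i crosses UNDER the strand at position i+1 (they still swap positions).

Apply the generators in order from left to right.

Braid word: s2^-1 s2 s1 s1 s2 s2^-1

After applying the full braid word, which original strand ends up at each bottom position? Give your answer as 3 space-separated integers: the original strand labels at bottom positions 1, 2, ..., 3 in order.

Answer: 1 2 3

Derivation:
Gen 1 (s2^-1): strand 2 crosses under strand 3. Perm now: [1 3 2]
Gen 2 (s2): strand 3 crosses over strand 2. Perm now: [1 2 3]
Gen 3 (s1): strand 1 crosses over strand 2. Perm now: [2 1 3]
Gen 4 (s1): strand 2 crosses over strand 1. Perm now: [1 2 3]
Gen 5 (s2): strand 2 crosses over strand 3. Perm now: [1 3 2]
Gen 6 (s2^-1): strand 3 crosses under strand 2. Perm now: [1 2 3]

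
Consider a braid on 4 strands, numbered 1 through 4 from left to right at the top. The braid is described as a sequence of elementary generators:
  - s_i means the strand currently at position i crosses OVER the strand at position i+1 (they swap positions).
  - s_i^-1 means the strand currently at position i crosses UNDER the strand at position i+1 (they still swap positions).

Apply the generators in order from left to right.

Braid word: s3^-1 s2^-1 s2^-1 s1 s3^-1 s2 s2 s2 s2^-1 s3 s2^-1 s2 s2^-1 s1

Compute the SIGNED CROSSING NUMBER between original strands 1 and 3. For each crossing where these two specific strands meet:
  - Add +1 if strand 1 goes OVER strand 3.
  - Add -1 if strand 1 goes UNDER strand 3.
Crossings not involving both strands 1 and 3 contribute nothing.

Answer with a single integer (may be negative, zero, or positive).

Gen 1: crossing 3x4. Both 1&3? no. Sum: 0
Gen 2: crossing 2x4. Both 1&3? no. Sum: 0
Gen 3: crossing 4x2. Both 1&3? no. Sum: 0
Gen 4: crossing 1x2. Both 1&3? no. Sum: 0
Gen 5: crossing 4x3. Both 1&3? no. Sum: 0
Gen 6: 1 over 3. Both 1&3? yes. Contrib: +1. Sum: 1
Gen 7: 3 over 1. Both 1&3? yes. Contrib: -1. Sum: 0
Gen 8: 1 over 3. Both 1&3? yes. Contrib: +1. Sum: 1
Gen 9: 3 under 1. Both 1&3? yes. Contrib: +1. Sum: 2
Gen 10: crossing 3x4. Both 1&3? no. Sum: 2
Gen 11: crossing 1x4. Both 1&3? no. Sum: 2
Gen 12: crossing 4x1. Both 1&3? no. Sum: 2
Gen 13: crossing 1x4. Both 1&3? no. Sum: 2
Gen 14: crossing 2x4. Both 1&3? no. Sum: 2

Answer: 2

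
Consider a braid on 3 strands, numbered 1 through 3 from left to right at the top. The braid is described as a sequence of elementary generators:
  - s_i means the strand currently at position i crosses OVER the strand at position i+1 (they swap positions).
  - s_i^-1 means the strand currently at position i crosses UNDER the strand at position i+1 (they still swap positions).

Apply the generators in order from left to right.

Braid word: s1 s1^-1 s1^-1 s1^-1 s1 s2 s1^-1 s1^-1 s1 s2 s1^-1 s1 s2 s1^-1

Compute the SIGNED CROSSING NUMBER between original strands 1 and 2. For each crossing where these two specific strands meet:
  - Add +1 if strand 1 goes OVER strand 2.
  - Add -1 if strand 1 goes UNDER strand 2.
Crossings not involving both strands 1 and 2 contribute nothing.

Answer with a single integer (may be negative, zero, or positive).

Gen 1: 1 over 2. Both 1&2? yes. Contrib: +1. Sum: 1
Gen 2: 2 under 1. Both 1&2? yes. Contrib: +1. Sum: 2
Gen 3: 1 under 2. Both 1&2? yes. Contrib: -1. Sum: 1
Gen 4: 2 under 1. Both 1&2? yes. Contrib: +1. Sum: 2
Gen 5: 1 over 2. Both 1&2? yes. Contrib: +1. Sum: 3
Gen 6: crossing 1x3. Both 1&2? no. Sum: 3
Gen 7: crossing 2x3. Both 1&2? no. Sum: 3
Gen 8: crossing 3x2. Both 1&2? no. Sum: 3
Gen 9: crossing 2x3. Both 1&2? no. Sum: 3
Gen 10: 2 over 1. Both 1&2? yes. Contrib: -1. Sum: 2
Gen 11: crossing 3x1. Both 1&2? no. Sum: 2
Gen 12: crossing 1x3. Both 1&2? no. Sum: 2
Gen 13: 1 over 2. Both 1&2? yes. Contrib: +1. Sum: 3
Gen 14: crossing 3x2. Both 1&2? no. Sum: 3

Answer: 3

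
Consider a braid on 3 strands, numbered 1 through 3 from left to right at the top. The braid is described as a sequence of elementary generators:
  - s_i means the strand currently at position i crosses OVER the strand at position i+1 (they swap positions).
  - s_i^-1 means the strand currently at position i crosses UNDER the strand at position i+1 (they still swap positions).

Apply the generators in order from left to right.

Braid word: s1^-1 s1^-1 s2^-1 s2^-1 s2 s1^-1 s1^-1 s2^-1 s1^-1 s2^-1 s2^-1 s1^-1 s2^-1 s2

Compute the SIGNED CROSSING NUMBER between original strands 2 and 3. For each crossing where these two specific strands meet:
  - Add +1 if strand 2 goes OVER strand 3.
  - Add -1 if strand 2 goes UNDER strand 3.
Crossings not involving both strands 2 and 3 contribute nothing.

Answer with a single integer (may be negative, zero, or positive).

Answer: 0

Derivation:
Gen 1: crossing 1x2. Both 2&3? no. Sum: 0
Gen 2: crossing 2x1. Both 2&3? no. Sum: 0
Gen 3: 2 under 3. Both 2&3? yes. Contrib: -1. Sum: -1
Gen 4: 3 under 2. Both 2&3? yes. Contrib: +1. Sum: 0
Gen 5: 2 over 3. Both 2&3? yes. Contrib: +1. Sum: 1
Gen 6: crossing 1x3. Both 2&3? no. Sum: 1
Gen 7: crossing 3x1. Both 2&3? no. Sum: 1
Gen 8: 3 under 2. Both 2&3? yes. Contrib: +1. Sum: 2
Gen 9: crossing 1x2. Both 2&3? no. Sum: 2
Gen 10: crossing 1x3. Both 2&3? no. Sum: 2
Gen 11: crossing 3x1. Both 2&3? no. Sum: 2
Gen 12: crossing 2x1. Both 2&3? no. Sum: 2
Gen 13: 2 under 3. Both 2&3? yes. Contrib: -1. Sum: 1
Gen 14: 3 over 2. Both 2&3? yes. Contrib: -1. Sum: 0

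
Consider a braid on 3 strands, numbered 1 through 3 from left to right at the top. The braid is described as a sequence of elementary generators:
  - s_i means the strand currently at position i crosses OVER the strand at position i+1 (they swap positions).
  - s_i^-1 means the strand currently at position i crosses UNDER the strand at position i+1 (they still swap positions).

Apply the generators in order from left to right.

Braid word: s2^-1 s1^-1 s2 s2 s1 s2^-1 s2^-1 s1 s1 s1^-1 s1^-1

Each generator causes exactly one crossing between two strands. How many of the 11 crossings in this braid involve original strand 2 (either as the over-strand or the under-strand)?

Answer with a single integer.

Answer: 5

Derivation:
Gen 1: crossing 2x3. Involves strand 2? yes. Count so far: 1
Gen 2: crossing 1x3. Involves strand 2? no. Count so far: 1
Gen 3: crossing 1x2. Involves strand 2? yes. Count so far: 2
Gen 4: crossing 2x1. Involves strand 2? yes. Count so far: 3
Gen 5: crossing 3x1. Involves strand 2? no. Count so far: 3
Gen 6: crossing 3x2. Involves strand 2? yes. Count so far: 4
Gen 7: crossing 2x3. Involves strand 2? yes. Count so far: 5
Gen 8: crossing 1x3. Involves strand 2? no. Count so far: 5
Gen 9: crossing 3x1. Involves strand 2? no. Count so far: 5
Gen 10: crossing 1x3. Involves strand 2? no. Count so far: 5
Gen 11: crossing 3x1. Involves strand 2? no. Count so far: 5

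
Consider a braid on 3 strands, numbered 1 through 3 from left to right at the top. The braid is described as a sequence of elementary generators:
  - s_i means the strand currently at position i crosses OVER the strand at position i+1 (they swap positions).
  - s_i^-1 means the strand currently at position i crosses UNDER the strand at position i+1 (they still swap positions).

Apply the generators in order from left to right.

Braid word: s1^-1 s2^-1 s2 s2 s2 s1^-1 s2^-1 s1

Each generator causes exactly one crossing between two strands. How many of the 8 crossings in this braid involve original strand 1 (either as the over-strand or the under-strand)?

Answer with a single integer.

Answer: 7

Derivation:
Gen 1: crossing 1x2. Involves strand 1? yes. Count so far: 1
Gen 2: crossing 1x3. Involves strand 1? yes. Count so far: 2
Gen 3: crossing 3x1. Involves strand 1? yes. Count so far: 3
Gen 4: crossing 1x3. Involves strand 1? yes. Count so far: 4
Gen 5: crossing 3x1. Involves strand 1? yes. Count so far: 5
Gen 6: crossing 2x1. Involves strand 1? yes. Count so far: 6
Gen 7: crossing 2x3. Involves strand 1? no. Count so far: 6
Gen 8: crossing 1x3. Involves strand 1? yes. Count so far: 7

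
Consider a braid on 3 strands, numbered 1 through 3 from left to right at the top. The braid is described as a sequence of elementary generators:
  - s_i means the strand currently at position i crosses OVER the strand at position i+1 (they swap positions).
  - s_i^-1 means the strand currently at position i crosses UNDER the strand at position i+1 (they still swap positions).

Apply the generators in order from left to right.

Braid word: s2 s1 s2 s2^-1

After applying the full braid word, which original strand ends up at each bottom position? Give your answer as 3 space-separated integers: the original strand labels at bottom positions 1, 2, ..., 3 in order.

Answer: 3 1 2

Derivation:
Gen 1 (s2): strand 2 crosses over strand 3. Perm now: [1 3 2]
Gen 2 (s1): strand 1 crosses over strand 3. Perm now: [3 1 2]
Gen 3 (s2): strand 1 crosses over strand 2. Perm now: [3 2 1]
Gen 4 (s2^-1): strand 2 crosses under strand 1. Perm now: [3 1 2]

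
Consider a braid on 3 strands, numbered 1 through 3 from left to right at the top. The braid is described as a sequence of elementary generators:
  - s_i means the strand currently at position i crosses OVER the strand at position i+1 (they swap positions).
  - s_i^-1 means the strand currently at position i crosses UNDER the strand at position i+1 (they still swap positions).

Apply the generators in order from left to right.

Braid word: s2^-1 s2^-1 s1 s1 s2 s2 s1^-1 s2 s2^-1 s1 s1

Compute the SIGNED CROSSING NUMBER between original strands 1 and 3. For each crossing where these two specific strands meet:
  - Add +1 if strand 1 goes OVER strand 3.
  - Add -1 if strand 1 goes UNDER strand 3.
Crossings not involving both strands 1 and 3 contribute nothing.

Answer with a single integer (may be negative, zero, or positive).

Answer: 2

Derivation:
Gen 1: crossing 2x3. Both 1&3? no. Sum: 0
Gen 2: crossing 3x2. Both 1&3? no. Sum: 0
Gen 3: crossing 1x2. Both 1&3? no. Sum: 0
Gen 4: crossing 2x1. Both 1&3? no. Sum: 0
Gen 5: crossing 2x3. Both 1&3? no. Sum: 0
Gen 6: crossing 3x2. Both 1&3? no. Sum: 0
Gen 7: crossing 1x2. Both 1&3? no. Sum: 0
Gen 8: 1 over 3. Both 1&3? yes. Contrib: +1. Sum: 1
Gen 9: 3 under 1. Both 1&3? yes. Contrib: +1. Sum: 2
Gen 10: crossing 2x1. Both 1&3? no. Sum: 2
Gen 11: crossing 1x2. Both 1&3? no. Sum: 2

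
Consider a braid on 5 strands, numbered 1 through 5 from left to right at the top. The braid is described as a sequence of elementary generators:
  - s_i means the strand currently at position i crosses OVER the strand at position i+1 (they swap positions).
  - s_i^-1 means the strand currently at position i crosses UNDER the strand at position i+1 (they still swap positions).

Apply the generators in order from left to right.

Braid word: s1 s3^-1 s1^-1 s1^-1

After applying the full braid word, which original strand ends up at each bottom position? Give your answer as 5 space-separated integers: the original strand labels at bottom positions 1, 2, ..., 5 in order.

Gen 1 (s1): strand 1 crosses over strand 2. Perm now: [2 1 3 4 5]
Gen 2 (s3^-1): strand 3 crosses under strand 4. Perm now: [2 1 4 3 5]
Gen 3 (s1^-1): strand 2 crosses under strand 1. Perm now: [1 2 4 3 5]
Gen 4 (s1^-1): strand 1 crosses under strand 2. Perm now: [2 1 4 3 5]

Answer: 2 1 4 3 5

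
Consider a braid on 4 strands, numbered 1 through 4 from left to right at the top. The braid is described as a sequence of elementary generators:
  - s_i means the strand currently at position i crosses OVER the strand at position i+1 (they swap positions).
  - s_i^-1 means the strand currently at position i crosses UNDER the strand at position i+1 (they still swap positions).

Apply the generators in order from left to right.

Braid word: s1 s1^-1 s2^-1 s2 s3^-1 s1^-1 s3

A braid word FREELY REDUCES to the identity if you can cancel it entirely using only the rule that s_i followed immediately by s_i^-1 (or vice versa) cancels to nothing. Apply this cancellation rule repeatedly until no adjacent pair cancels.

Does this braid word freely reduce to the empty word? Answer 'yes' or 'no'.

Answer: no

Derivation:
Gen 1 (s1): push. Stack: [s1]
Gen 2 (s1^-1): cancels prior s1. Stack: []
Gen 3 (s2^-1): push. Stack: [s2^-1]
Gen 4 (s2): cancels prior s2^-1. Stack: []
Gen 5 (s3^-1): push. Stack: [s3^-1]
Gen 6 (s1^-1): push. Stack: [s3^-1 s1^-1]
Gen 7 (s3): push. Stack: [s3^-1 s1^-1 s3]
Reduced word: s3^-1 s1^-1 s3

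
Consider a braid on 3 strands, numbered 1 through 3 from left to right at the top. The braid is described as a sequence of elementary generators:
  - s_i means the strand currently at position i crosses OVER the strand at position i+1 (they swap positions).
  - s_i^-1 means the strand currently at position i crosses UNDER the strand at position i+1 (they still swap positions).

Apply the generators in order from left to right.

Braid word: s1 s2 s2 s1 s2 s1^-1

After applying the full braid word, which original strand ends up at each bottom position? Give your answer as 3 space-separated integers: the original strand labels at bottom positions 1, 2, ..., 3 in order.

Answer: 3 1 2

Derivation:
Gen 1 (s1): strand 1 crosses over strand 2. Perm now: [2 1 3]
Gen 2 (s2): strand 1 crosses over strand 3. Perm now: [2 3 1]
Gen 3 (s2): strand 3 crosses over strand 1. Perm now: [2 1 3]
Gen 4 (s1): strand 2 crosses over strand 1. Perm now: [1 2 3]
Gen 5 (s2): strand 2 crosses over strand 3. Perm now: [1 3 2]
Gen 6 (s1^-1): strand 1 crosses under strand 3. Perm now: [3 1 2]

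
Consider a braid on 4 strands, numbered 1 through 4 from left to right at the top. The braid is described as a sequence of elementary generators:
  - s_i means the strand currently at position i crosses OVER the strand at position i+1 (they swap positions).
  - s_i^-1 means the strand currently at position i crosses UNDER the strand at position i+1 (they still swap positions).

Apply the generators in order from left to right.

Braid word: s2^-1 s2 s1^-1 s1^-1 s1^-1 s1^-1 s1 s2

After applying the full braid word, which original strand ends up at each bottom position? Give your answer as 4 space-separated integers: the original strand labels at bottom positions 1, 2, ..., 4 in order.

Gen 1 (s2^-1): strand 2 crosses under strand 3. Perm now: [1 3 2 4]
Gen 2 (s2): strand 3 crosses over strand 2. Perm now: [1 2 3 4]
Gen 3 (s1^-1): strand 1 crosses under strand 2. Perm now: [2 1 3 4]
Gen 4 (s1^-1): strand 2 crosses under strand 1. Perm now: [1 2 3 4]
Gen 5 (s1^-1): strand 1 crosses under strand 2. Perm now: [2 1 3 4]
Gen 6 (s1^-1): strand 2 crosses under strand 1. Perm now: [1 2 3 4]
Gen 7 (s1): strand 1 crosses over strand 2. Perm now: [2 1 3 4]
Gen 8 (s2): strand 1 crosses over strand 3. Perm now: [2 3 1 4]

Answer: 2 3 1 4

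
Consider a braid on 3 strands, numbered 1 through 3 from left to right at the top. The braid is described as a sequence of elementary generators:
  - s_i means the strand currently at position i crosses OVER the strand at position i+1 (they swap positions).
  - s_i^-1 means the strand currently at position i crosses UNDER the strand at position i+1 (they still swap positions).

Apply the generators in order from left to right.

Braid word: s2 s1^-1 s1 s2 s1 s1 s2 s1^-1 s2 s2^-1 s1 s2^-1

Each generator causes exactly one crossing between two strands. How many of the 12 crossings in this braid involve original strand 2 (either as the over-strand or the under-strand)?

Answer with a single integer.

Answer: 8

Derivation:
Gen 1: crossing 2x3. Involves strand 2? yes. Count so far: 1
Gen 2: crossing 1x3. Involves strand 2? no. Count so far: 1
Gen 3: crossing 3x1. Involves strand 2? no. Count so far: 1
Gen 4: crossing 3x2. Involves strand 2? yes. Count so far: 2
Gen 5: crossing 1x2. Involves strand 2? yes. Count so far: 3
Gen 6: crossing 2x1. Involves strand 2? yes. Count so far: 4
Gen 7: crossing 2x3. Involves strand 2? yes. Count so far: 5
Gen 8: crossing 1x3. Involves strand 2? no. Count so far: 5
Gen 9: crossing 1x2. Involves strand 2? yes. Count so far: 6
Gen 10: crossing 2x1. Involves strand 2? yes. Count so far: 7
Gen 11: crossing 3x1. Involves strand 2? no. Count so far: 7
Gen 12: crossing 3x2. Involves strand 2? yes. Count so far: 8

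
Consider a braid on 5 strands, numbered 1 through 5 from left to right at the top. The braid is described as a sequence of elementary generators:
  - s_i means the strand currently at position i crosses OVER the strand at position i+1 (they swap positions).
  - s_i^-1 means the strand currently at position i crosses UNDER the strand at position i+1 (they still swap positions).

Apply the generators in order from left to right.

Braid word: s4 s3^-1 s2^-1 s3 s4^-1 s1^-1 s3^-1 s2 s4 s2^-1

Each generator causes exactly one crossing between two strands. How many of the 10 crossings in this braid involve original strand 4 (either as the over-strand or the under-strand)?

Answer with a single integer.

Answer: 5

Derivation:
Gen 1: crossing 4x5. Involves strand 4? yes. Count so far: 1
Gen 2: crossing 3x5. Involves strand 4? no. Count so far: 1
Gen 3: crossing 2x5. Involves strand 4? no. Count so far: 1
Gen 4: crossing 2x3. Involves strand 4? no. Count so far: 1
Gen 5: crossing 2x4. Involves strand 4? yes. Count so far: 2
Gen 6: crossing 1x5. Involves strand 4? no. Count so far: 2
Gen 7: crossing 3x4. Involves strand 4? yes. Count so far: 3
Gen 8: crossing 1x4. Involves strand 4? yes. Count so far: 4
Gen 9: crossing 3x2. Involves strand 4? no. Count so far: 4
Gen 10: crossing 4x1. Involves strand 4? yes. Count so far: 5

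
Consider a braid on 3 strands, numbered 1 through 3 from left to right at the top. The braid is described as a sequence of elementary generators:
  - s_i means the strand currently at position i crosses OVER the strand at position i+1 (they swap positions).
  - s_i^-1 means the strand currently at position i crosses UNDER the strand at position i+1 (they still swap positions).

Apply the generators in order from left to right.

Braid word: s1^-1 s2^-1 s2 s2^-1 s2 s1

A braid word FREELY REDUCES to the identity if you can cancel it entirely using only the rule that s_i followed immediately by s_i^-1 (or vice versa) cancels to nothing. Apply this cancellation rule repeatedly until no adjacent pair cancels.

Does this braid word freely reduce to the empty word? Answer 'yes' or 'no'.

Gen 1 (s1^-1): push. Stack: [s1^-1]
Gen 2 (s2^-1): push. Stack: [s1^-1 s2^-1]
Gen 3 (s2): cancels prior s2^-1. Stack: [s1^-1]
Gen 4 (s2^-1): push. Stack: [s1^-1 s2^-1]
Gen 5 (s2): cancels prior s2^-1. Stack: [s1^-1]
Gen 6 (s1): cancels prior s1^-1. Stack: []
Reduced word: (empty)

Answer: yes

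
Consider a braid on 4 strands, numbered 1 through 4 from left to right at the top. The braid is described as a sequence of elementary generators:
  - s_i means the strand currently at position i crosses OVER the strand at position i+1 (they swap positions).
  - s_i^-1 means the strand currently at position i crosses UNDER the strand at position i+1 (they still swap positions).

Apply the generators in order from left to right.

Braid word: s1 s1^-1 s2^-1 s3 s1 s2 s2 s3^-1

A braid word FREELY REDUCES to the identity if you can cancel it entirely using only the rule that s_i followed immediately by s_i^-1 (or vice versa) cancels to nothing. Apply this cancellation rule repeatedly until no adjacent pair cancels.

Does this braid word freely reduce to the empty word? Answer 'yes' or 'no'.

Gen 1 (s1): push. Stack: [s1]
Gen 2 (s1^-1): cancels prior s1. Stack: []
Gen 3 (s2^-1): push. Stack: [s2^-1]
Gen 4 (s3): push. Stack: [s2^-1 s3]
Gen 5 (s1): push. Stack: [s2^-1 s3 s1]
Gen 6 (s2): push. Stack: [s2^-1 s3 s1 s2]
Gen 7 (s2): push. Stack: [s2^-1 s3 s1 s2 s2]
Gen 8 (s3^-1): push. Stack: [s2^-1 s3 s1 s2 s2 s3^-1]
Reduced word: s2^-1 s3 s1 s2 s2 s3^-1

Answer: no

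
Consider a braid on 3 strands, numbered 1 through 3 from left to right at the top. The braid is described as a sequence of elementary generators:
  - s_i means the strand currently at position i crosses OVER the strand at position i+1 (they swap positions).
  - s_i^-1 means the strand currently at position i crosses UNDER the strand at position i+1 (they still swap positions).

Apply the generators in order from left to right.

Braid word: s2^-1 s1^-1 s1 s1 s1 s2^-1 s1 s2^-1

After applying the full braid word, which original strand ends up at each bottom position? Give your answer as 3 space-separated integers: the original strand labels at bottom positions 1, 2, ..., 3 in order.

Gen 1 (s2^-1): strand 2 crosses under strand 3. Perm now: [1 3 2]
Gen 2 (s1^-1): strand 1 crosses under strand 3. Perm now: [3 1 2]
Gen 3 (s1): strand 3 crosses over strand 1. Perm now: [1 3 2]
Gen 4 (s1): strand 1 crosses over strand 3. Perm now: [3 1 2]
Gen 5 (s1): strand 3 crosses over strand 1. Perm now: [1 3 2]
Gen 6 (s2^-1): strand 3 crosses under strand 2. Perm now: [1 2 3]
Gen 7 (s1): strand 1 crosses over strand 2. Perm now: [2 1 3]
Gen 8 (s2^-1): strand 1 crosses under strand 3. Perm now: [2 3 1]

Answer: 2 3 1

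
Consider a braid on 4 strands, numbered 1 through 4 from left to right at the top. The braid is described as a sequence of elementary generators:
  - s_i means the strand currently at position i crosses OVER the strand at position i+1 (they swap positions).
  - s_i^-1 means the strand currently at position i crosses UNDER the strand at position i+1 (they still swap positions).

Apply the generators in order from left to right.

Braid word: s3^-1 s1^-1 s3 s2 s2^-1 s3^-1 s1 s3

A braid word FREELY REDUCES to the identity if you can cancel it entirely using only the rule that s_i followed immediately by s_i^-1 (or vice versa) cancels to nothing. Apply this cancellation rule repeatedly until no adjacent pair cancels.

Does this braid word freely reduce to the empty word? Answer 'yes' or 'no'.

Answer: yes

Derivation:
Gen 1 (s3^-1): push. Stack: [s3^-1]
Gen 2 (s1^-1): push. Stack: [s3^-1 s1^-1]
Gen 3 (s3): push. Stack: [s3^-1 s1^-1 s3]
Gen 4 (s2): push. Stack: [s3^-1 s1^-1 s3 s2]
Gen 5 (s2^-1): cancels prior s2. Stack: [s3^-1 s1^-1 s3]
Gen 6 (s3^-1): cancels prior s3. Stack: [s3^-1 s1^-1]
Gen 7 (s1): cancels prior s1^-1. Stack: [s3^-1]
Gen 8 (s3): cancels prior s3^-1. Stack: []
Reduced word: (empty)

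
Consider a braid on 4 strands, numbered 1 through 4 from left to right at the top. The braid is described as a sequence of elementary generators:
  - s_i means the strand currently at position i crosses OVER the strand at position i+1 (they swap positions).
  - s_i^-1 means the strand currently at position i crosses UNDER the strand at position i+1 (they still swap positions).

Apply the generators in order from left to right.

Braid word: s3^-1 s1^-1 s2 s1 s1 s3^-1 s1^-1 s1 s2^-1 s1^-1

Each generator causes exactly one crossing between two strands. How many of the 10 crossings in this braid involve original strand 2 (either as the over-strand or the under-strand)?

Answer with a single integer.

Gen 1: crossing 3x4. Involves strand 2? no. Count so far: 0
Gen 2: crossing 1x2. Involves strand 2? yes. Count so far: 1
Gen 3: crossing 1x4. Involves strand 2? no. Count so far: 1
Gen 4: crossing 2x4. Involves strand 2? yes. Count so far: 2
Gen 5: crossing 4x2. Involves strand 2? yes. Count so far: 3
Gen 6: crossing 1x3. Involves strand 2? no. Count so far: 3
Gen 7: crossing 2x4. Involves strand 2? yes. Count so far: 4
Gen 8: crossing 4x2. Involves strand 2? yes. Count so far: 5
Gen 9: crossing 4x3. Involves strand 2? no. Count so far: 5
Gen 10: crossing 2x3. Involves strand 2? yes. Count so far: 6

Answer: 6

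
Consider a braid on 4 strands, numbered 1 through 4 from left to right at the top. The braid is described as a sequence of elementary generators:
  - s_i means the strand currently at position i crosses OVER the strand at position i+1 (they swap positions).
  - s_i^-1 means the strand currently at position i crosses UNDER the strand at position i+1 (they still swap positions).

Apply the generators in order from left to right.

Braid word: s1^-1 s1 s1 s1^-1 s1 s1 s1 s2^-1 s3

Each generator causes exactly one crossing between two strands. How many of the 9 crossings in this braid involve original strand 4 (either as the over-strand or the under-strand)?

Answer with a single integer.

Gen 1: crossing 1x2. Involves strand 4? no. Count so far: 0
Gen 2: crossing 2x1. Involves strand 4? no. Count so far: 0
Gen 3: crossing 1x2. Involves strand 4? no. Count so far: 0
Gen 4: crossing 2x1. Involves strand 4? no. Count so far: 0
Gen 5: crossing 1x2. Involves strand 4? no. Count so far: 0
Gen 6: crossing 2x1. Involves strand 4? no. Count so far: 0
Gen 7: crossing 1x2. Involves strand 4? no. Count so far: 0
Gen 8: crossing 1x3. Involves strand 4? no. Count so far: 0
Gen 9: crossing 1x4. Involves strand 4? yes. Count so far: 1

Answer: 1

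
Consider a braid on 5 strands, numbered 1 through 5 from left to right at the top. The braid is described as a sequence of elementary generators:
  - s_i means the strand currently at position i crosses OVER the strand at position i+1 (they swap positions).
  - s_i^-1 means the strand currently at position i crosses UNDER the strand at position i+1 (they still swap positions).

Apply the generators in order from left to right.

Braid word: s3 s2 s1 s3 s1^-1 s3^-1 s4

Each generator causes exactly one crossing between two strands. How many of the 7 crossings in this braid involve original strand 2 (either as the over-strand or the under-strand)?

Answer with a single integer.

Gen 1: crossing 3x4. Involves strand 2? no. Count so far: 0
Gen 2: crossing 2x4. Involves strand 2? yes. Count so far: 1
Gen 3: crossing 1x4. Involves strand 2? no. Count so far: 1
Gen 4: crossing 2x3. Involves strand 2? yes. Count so far: 2
Gen 5: crossing 4x1. Involves strand 2? no. Count so far: 2
Gen 6: crossing 3x2. Involves strand 2? yes. Count so far: 3
Gen 7: crossing 3x5. Involves strand 2? no. Count so far: 3

Answer: 3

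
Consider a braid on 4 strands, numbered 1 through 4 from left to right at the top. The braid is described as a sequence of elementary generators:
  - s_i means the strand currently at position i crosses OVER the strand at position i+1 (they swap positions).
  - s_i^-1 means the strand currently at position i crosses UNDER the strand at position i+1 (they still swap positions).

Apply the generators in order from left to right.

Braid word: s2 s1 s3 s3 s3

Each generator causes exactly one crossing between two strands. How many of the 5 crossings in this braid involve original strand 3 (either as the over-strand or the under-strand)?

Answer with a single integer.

Answer: 2

Derivation:
Gen 1: crossing 2x3. Involves strand 3? yes. Count so far: 1
Gen 2: crossing 1x3. Involves strand 3? yes. Count so far: 2
Gen 3: crossing 2x4. Involves strand 3? no. Count so far: 2
Gen 4: crossing 4x2. Involves strand 3? no. Count so far: 2
Gen 5: crossing 2x4. Involves strand 3? no. Count so far: 2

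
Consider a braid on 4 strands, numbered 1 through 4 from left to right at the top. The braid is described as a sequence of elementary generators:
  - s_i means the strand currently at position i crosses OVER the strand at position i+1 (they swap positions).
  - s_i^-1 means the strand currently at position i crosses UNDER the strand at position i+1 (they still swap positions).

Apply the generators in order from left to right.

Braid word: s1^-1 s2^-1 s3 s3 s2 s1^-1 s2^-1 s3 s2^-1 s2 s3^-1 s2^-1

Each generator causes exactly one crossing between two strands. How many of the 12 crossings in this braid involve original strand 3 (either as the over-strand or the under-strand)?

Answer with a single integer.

Gen 1: crossing 1x2. Involves strand 3? no. Count so far: 0
Gen 2: crossing 1x3. Involves strand 3? yes. Count so far: 1
Gen 3: crossing 1x4. Involves strand 3? no. Count so far: 1
Gen 4: crossing 4x1. Involves strand 3? no. Count so far: 1
Gen 5: crossing 3x1. Involves strand 3? yes. Count so far: 2
Gen 6: crossing 2x1. Involves strand 3? no. Count so far: 2
Gen 7: crossing 2x3. Involves strand 3? yes. Count so far: 3
Gen 8: crossing 2x4. Involves strand 3? no. Count so far: 3
Gen 9: crossing 3x4. Involves strand 3? yes. Count so far: 4
Gen 10: crossing 4x3. Involves strand 3? yes. Count so far: 5
Gen 11: crossing 4x2. Involves strand 3? no. Count so far: 5
Gen 12: crossing 3x2. Involves strand 3? yes. Count so far: 6

Answer: 6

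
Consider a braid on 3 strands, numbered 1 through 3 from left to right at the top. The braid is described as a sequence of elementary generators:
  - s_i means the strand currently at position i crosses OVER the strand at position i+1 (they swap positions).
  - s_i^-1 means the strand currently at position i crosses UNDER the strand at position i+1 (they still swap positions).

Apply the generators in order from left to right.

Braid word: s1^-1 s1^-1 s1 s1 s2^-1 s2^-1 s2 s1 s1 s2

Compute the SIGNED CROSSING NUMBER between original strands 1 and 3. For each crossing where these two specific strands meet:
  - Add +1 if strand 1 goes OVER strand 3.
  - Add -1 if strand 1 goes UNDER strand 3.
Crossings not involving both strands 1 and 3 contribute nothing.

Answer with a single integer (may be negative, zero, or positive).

Answer: 0

Derivation:
Gen 1: crossing 1x2. Both 1&3? no. Sum: 0
Gen 2: crossing 2x1. Both 1&3? no. Sum: 0
Gen 3: crossing 1x2. Both 1&3? no. Sum: 0
Gen 4: crossing 2x1. Both 1&3? no. Sum: 0
Gen 5: crossing 2x3. Both 1&3? no. Sum: 0
Gen 6: crossing 3x2. Both 1&3? no. Sum: 0
Gen 7: crossing 2x3. Both 1&3? no. Sum: 0
Gen 8: 1 over 3. Both 1&3? yes. Contrib: +1. Sum: 1
Gen 9: 3 over 1. Both 1&3? yes. Contrib: -1. Sum: 0
Gen 10: crossing 3x2. Both 1&3? no. Sum: 0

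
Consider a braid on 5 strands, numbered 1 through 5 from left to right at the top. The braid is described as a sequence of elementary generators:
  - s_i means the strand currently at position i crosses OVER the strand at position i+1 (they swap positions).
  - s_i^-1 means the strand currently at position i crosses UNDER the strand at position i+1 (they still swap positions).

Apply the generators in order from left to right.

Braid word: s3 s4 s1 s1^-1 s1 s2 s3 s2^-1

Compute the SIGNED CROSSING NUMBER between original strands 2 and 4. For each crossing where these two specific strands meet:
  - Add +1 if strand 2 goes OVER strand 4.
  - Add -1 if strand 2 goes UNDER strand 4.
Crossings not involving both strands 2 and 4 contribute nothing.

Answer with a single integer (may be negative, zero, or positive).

Answer: 0

Derivation:
Gen 1: crossing 3x4. Both 2&4? no. Sum: 0
Gen 2: crossing 3x5. Both 2&4? no. Sum: 0
Gen 3: crossing 1x2. Both 2&4? no. Sum: 0
Gen 4: crossing 2x1. Both 2&4? no. Sum: 0
Gen 5: crossing 1x2. Both 2&4? no. Sum: 0
Gen 6: crossing 1x4. Both 2&4? no. Sum: 0
Gen 7: crossing 1x5. Both 2&4? no. Sum: 0
Gen 8: crossing 4x5. Both 2&4? no. Sum: 0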